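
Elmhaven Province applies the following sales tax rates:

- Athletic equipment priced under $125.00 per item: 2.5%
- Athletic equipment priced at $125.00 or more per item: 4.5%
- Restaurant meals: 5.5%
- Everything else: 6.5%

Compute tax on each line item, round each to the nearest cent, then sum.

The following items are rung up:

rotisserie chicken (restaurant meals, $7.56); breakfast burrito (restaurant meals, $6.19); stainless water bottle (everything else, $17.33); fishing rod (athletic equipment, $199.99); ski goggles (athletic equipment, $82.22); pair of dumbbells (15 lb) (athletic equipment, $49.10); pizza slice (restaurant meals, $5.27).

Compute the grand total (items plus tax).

$382.13

Rotisserie chicken $7.56: restaurant meals → 5.5% → $0.42
Breakfast burrito $6.19: restaurant meals → 5.5% → $0.34
Stainless water bottle $17.33: everything else → 6.5% → $1.13
Fishing rod $199.99: athletic equipment, $125.00 or more → 4.5% → $9.00
Ski goggles $82.22: athletic equipment, under $125.00 → 2.5% → $2.06
Pair of dumbbells (15 lb) $49.10: athletic equipment, under $125.00 → 2.5% → $1.23
Pizza slice $5.27: restaurant meals → 5.5% → $0.29
Subtotal = $367.66; tax = $14.47; total due = $382.13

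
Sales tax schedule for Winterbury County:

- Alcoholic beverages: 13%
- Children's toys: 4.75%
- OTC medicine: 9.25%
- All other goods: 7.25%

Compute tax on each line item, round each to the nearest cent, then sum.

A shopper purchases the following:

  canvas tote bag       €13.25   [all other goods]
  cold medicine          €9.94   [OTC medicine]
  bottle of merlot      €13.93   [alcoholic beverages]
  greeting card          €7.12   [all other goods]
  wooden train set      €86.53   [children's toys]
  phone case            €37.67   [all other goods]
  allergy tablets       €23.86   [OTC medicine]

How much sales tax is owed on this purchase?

€13.26

Canvas tote bag €13.25: all other goods → 7.25% → €0.96
Cold medicine €9.94: OTC medicine → 9.25% → €0.92
Bottle of merlot €13.93: alcoholic beverages → 13% → €1.81
Greeting card €7.12: all other goods → 7.25% → €0.52
Wooden train set €86.53: children's toys → 4.75% → €4.11
Phone case €37.67: all other goods → 7.25% → €2.73
Allergy tablets €23.86: OTC medicine → 9.25% → €2.21
Total tax = €0.96 + €0.92 + €1.81 + €0.52 + €4.11 + €2.73 + €2.21 = €13.26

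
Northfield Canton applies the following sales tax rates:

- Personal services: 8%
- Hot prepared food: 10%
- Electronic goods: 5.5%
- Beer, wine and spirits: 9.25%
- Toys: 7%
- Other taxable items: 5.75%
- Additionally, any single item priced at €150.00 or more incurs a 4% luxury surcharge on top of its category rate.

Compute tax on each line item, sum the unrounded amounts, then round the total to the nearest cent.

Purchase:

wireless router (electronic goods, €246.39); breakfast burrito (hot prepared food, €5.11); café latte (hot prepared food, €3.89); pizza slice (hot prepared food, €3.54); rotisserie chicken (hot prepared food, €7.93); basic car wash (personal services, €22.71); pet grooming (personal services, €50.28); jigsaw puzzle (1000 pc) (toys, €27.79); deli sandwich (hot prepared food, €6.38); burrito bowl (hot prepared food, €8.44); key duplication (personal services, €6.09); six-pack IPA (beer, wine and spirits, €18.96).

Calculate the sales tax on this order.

Wireless router €246.39: electronic goods → 5.5% + 4% surcharge = 9.5% → €23.40705
Breakfast burrito €5.11: hot prepared food → 10% → €0.511
Café latte €3.89: hot prepared food → 10% → €0.389
Pizza slice €3.54: hot prepared food → 10% → €0.354
Rotisserie chicken €7.93: hot prepared food → 10% → €0.793
Basic car wash €22.71: personal services → 8% → €1.8168
Pet grooming €50.28: personal services → 8% → €4.0224
Jigsaw puzzle (1000 pc) €27.79: toys → 7% → €1.9453
Deli sandwich €6.38: hot prepared food → 10% → €0.638
Burrito bowl €8.44: hot prepared food → 10% → €0.844
Key duplication €6.09: personal services → 8% → €0.4872
Six-pack IPA €18.96: beer, wine and spirits → 9.25% → €1.7538
Unrounded tax sum = €36.96155 → €36.96

€36.96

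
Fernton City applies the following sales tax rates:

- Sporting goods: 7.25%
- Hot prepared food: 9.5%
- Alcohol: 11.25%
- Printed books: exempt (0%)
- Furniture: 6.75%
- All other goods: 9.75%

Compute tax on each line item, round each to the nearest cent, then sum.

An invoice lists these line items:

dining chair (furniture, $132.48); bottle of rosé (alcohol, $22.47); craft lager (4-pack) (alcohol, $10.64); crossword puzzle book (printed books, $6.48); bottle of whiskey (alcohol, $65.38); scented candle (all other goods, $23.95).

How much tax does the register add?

$22.37

Dining chair $132.48: furniture → 6.75% → $8.94
Bottle of rosé $22.47: alcohol → 11.25% → $2.53
Craft lager (4-pack) $10.64: alcohol → 11.25% → $1.20
Crossword puzzle book $6.48: printed books → 0% → $0.00
Bottle of whiskey $65.38: alcohol → 11.25% → $7.36
Scented candle $23.95: all other goods → 9.75% → $2.34
Total tax = $8.94 + $2.53 + $1.20 + $7.36 + $2.34 = $22.37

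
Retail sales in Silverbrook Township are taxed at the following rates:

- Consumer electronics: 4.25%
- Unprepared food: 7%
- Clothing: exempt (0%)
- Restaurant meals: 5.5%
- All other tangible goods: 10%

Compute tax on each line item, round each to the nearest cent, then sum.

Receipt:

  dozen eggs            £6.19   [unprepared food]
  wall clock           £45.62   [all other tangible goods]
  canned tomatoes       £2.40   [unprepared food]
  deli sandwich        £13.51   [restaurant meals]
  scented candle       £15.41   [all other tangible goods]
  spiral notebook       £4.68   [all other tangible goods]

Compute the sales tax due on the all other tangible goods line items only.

Wall clock £45.62: all other tangible goods → 10% → £4.56
Scented candle £15.41: all other tangible goods → 10% → £1.54
Spiral notebook £4.68: all other tangible goods → 10% → £0.47
Tax on all other tangible goods = £4.56 + £1.54 + £0.47 = £6.57

£6.57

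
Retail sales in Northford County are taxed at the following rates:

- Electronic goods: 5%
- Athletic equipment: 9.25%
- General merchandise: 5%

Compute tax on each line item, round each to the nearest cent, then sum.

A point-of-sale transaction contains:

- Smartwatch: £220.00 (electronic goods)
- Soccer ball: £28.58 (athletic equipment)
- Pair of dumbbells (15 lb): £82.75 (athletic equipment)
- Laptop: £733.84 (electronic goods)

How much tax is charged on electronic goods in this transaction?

Smartwatch £220.00: electronic goods → 5% → £11.00
Laptop £733.84: electronic goods → 5% → £36.69
Tax on electronic goods = £11.00 + £36.69 = £47.69

£47.69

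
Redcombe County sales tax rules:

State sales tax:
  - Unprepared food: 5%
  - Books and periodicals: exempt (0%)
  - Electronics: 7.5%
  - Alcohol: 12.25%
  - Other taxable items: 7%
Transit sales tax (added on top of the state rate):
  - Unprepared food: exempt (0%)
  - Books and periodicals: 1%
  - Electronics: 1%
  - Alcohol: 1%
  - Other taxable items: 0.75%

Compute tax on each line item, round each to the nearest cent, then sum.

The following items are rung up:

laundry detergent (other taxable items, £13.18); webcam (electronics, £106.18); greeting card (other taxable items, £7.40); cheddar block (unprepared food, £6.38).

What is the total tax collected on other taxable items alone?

Laundry detergent £13.18: other taxable items → 7% + 0.75% transit = 7.75% → £1.02
Greeting card £7.40: other taxable items → 7% + 0.75% transit = 7.75% → £0.57
Tax on other taxable items = £1.02 + £0.57 = £1.59

£1.59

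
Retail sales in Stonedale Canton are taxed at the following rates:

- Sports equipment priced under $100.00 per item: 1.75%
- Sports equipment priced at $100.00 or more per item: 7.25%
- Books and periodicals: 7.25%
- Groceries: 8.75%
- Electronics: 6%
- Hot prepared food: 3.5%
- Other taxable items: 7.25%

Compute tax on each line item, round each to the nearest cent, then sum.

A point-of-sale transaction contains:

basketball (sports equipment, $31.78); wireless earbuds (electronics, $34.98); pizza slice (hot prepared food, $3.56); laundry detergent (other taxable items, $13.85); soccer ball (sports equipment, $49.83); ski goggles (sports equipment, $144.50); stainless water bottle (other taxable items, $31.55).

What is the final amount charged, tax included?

$327.47

Basketball $31.78: sports equipment, under $100.00 → 1.75% → $0.56
Wireless earbuds $34.98: electronics → 6% → $2.10
Pizza slice $3.56: hot prepared food → 3.5% → $0.12
Laundry detergent $13.85: other taxable items → 7.25% → $1.00
Soccer ball $49.83: sports equipment, under $100.00 → 1.75% → $0.87
Ski goggles $144.50: sports equipment, $100.00 or more → 7.25% → $10.48
Stainless water bottle $31.55: other taxable items → 7.25% → $2.29
Subtotal = $310.05; tax = $17.42; total due = $327.47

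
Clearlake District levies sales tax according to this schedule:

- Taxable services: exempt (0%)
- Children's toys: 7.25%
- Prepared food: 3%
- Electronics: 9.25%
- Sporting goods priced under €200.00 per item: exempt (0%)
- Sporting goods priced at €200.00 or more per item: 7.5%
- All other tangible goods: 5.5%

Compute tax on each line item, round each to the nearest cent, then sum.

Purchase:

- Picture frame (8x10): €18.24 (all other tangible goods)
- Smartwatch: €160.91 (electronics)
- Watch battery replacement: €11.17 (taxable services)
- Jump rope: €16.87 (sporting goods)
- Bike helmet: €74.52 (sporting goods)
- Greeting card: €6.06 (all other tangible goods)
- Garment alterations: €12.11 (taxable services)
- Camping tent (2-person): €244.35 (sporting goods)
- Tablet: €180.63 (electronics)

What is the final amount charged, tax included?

Picture frame (8x10) €18.24: all other tangible goods → 5.5% → €1.00
Smartwatch €160.91: electronics → 9.25% → €14.88
Watch battery replacement €11.17: taxable services → 0% → €0.00
Jump rope €16.87: sporting goods, under €200.00 → 0% → €0.00
Bike helmet €74.52: sporting goods, under €200.00 → 0% → €0.00
Greeting card €6.06: all other tangible goods → 5.5% → €0.33
Garment alterations €12.11: taxable services → 0% → €0.00
Camping tent (2-person) €244.35: sporting goods, €200.00 or more → 7.5% → €18.33
Tablet €180.63: electronics → 9.25% → €16.71
Subtotal = €724.86; tax = €51.25; total due = €776.11

€776.11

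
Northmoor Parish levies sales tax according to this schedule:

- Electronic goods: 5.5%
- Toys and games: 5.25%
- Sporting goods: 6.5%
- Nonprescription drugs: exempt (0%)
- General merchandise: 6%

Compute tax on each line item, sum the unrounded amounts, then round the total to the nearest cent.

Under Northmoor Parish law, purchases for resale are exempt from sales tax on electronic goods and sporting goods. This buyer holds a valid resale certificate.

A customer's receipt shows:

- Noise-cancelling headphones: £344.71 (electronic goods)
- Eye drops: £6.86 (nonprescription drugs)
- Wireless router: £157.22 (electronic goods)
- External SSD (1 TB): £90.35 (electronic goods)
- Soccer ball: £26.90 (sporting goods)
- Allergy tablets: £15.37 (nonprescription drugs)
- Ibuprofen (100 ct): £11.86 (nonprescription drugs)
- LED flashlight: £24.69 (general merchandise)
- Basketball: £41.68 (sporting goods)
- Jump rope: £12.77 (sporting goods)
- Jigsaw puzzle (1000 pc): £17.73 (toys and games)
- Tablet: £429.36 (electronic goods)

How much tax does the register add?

Noise-cancelling headphones £344.71: electronic goods, buyer-exempt → 0% → £0.00
Eye drops £6.86: nonprescription drugs → 0% → £0.00
Wireless router £157.22: electronic goods, buyer-exempt → 0% → £0.00
External SSD (1 TB) £90.35: electronic goods, buyer-exempt → 0% → £0.00
Soccer ball £26.90: sporting goods, buyer-exempt → 0% → £0.00
Allergy tablets £15.37: nonprescription drugs → 0% → £0.00
Ibuprofen (100 ct) £11.86: nonprescription drugs → 0% → £0.00
LED flashlight £24.69: general merchandise → 6% → £1.4814
Basketball £41.68: sporting goods, buyer-exempt → 0% → £0.00
Jump rope £12.77: sporting goods, buyer-exempt → 0% → £0.00
Jigsaw puzzle (1000 pc) £17.73: toys and games → 5.25% → £0.930825
Tablet £429.36: electronic goods, buyer-exempt → 0% → £0.00
Unrounded tax sum = £2.412225 → £2.41

£2.41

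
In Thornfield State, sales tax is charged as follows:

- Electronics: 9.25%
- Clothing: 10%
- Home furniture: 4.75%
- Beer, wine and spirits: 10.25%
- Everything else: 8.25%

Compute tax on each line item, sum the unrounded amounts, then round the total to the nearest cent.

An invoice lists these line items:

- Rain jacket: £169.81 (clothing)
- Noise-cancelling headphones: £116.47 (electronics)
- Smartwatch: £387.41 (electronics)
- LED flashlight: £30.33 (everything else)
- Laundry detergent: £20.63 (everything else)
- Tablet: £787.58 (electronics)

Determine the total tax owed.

£140.65

Rain jacket £169.81: clothing → 10% → £16.981
Noise-cancelling headphones £116.47: electronics → 9.25% → £10.773475
Smartwatch £387.41: electronics → 9.25% → £35.835425
LED flashlight £30.33: everything else → 8.25% → £2.502225
Laundry detergent £20.63: everything else → 8.25% → £1.701975
Tablet £787.58: electronics → 9.25% → £72.85115
Unrounded tax sum = £140.64525 → £140.65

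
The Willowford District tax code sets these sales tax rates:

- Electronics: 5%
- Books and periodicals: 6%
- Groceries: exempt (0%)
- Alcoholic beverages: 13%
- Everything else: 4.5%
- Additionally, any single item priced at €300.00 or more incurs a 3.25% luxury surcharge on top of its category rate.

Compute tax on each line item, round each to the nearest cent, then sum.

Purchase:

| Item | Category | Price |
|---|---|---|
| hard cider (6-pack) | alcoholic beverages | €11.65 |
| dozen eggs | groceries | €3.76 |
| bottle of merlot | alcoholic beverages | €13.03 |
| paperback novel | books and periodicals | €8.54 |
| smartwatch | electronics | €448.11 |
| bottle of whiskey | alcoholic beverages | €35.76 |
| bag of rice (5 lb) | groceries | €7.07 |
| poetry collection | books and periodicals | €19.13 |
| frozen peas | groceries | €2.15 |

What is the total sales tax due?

Hard cider (6-pack) €11.65: alcoholic beverages → 13% → €1.51
Dozen eggs €3.76: groceries → 0% → €0.00
Bottle of merlot €13.03: alcoholic beverages → 13% → €1.69
Paperback novel €8.54: books and periodicals → 6% → €0.51
Smartwatch €448.11: electronics → 5% + 3.25% surcharge = 8.25% → €36.97
Bottle of whiskey €35.76: alcoholic beverages → 13% → €4.65
Bag of rice (5 lb) €7.07: groceries → 0% → €0.00
Poetry collection €19.13: books and periodicals → 6% → €1.15
Frozen peas €2.15: groceries → 0% → €0.00
Total tax = €1.51 + €1.69 + €0.51 + €36.97 + €4.65 + €1.15 = €46.48

€46.48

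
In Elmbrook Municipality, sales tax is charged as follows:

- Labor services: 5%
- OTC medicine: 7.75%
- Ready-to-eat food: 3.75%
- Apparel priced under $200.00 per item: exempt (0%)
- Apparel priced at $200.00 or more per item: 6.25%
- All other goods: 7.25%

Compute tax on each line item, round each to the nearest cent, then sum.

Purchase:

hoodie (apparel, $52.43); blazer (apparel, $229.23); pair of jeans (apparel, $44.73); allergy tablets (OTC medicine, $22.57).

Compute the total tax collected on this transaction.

Hoodie $52.43: apparel, under $200.00 → 0% → $0.00
Blazer $229.23: apparel, $200.00 or more → 6.25% → $14.33
Pair of jeans $44.73: apparel, under $200.00 → 0% → $0.00
Allergy tablets $22.57: OTC medicine → 7.75% → $1.75
Total tax = $14.33 + $1.75 = $16.08

$16.08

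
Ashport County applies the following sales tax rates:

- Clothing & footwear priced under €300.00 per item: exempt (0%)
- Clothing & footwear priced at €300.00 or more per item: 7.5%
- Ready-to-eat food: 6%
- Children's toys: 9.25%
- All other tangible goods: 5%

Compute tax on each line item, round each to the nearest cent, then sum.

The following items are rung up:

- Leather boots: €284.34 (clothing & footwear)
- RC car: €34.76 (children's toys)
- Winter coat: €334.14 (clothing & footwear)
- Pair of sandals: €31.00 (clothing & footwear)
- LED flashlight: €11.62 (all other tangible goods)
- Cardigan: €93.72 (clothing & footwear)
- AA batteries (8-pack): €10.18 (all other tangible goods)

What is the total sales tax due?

Leather boots €284.34: clothing & footwear, under €300.00 → 0% → €0.00
RC car €34.76: children's toys → 9.25% → €3.22
Winter coat €334.14: clothing & footwear, €300.00 or more → 7.5% → €25.06
Pair of sandals €31.00: clothing & footwear, under €300.00 → 0% → €0.00
LED flashlight €11.62: all other tangible goods → 5% → €0.58
Cardigan €93.72: clothing & footwear, under €300.00 → 0% → €0.00
AA batteries (8-pack) €10.18: all other tangible goods → 5% → €0.51
Total tax = €3.22 + €25.06 + €0.58 + €0.51 = €29.37

€29.37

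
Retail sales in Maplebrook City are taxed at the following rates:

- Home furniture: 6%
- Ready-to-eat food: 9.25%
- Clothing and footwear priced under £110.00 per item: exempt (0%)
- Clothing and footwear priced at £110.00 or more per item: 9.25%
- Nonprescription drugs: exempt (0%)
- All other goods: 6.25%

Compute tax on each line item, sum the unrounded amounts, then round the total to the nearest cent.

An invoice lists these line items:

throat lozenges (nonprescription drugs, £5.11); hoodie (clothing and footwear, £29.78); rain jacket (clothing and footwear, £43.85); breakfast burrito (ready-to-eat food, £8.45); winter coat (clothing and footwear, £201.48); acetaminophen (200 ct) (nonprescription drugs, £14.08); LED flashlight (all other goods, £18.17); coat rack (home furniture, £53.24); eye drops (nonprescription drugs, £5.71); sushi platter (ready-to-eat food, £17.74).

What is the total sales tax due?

Throat lozenges £5.11: nonprescription drugs → 0% → £0.00
Hoodie £29.78: clothing and footwear, under £110.00 → 0% → £0.00
Rain jacket £43.85: clothing and footwear, under £110.00 → 0% → £0.00
Breakfast burrito £8.45: ready-to-eat food → 9.25% → £0.781625
Winter coat £201.48: clothing and footwear, £110.00 or more → 9.25% → £18.6369
Acetaminophen (200 ct) £14.08: nonprescription drugs → 0% → £0.00
LED flashlight £18.17: all other goods → 6.25% → £1.135625
Coat rack £53.24: home furniture → 6% → £3.1944
Eye drops £5.71: nonprescription drugs → 0% → £0.00
Sushi platter £17.74: ready-to-eat food → 9.25% → £1.64095
Unrounded tax sum = £25.3895 → £25.39

£25.39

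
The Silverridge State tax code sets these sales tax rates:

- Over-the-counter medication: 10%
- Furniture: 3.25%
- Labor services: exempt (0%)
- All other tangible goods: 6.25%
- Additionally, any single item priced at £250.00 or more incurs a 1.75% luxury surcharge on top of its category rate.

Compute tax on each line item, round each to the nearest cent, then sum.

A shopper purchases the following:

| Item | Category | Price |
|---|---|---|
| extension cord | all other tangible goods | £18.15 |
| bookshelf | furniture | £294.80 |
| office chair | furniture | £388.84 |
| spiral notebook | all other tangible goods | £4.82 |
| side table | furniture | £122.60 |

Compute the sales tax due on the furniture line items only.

£38.16

Bookshelf £294.80: furniture → 3.25% + 1.75% surcharge = 5% → £14.74
Office chair £388.84: furniture → 3.25% + 1.75% surcharge = 5% → £19.44
Side table £122.60: furniture → 3.25% → £3.98
Tax on furniture = £14.74 + £19.44 + £3.98 = £38.16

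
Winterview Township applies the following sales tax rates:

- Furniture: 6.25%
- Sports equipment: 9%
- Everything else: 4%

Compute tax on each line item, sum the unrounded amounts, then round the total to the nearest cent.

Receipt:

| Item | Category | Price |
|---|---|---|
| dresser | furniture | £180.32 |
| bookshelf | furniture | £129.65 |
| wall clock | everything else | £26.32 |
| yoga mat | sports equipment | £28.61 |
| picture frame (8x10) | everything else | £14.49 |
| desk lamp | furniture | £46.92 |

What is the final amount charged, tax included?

£452.82

Dresser £180.32: furniture → 6.25% → £11.27
Bookshelf £129.65: furniture → 6.25% → £8.103125
Wall clock £26.32: everything else → 4% → £1.0528
Yoga mat £28.61: sports equipment → 9% → £2.5749
Picture frame (8x10) £14.49: everything else → 4% → £0.5796
Desk lamp £46.92: furniture → 6.25% → £2.9325
Subtotal = £426.31; unrounded tax = £26.512925 → £26.51; total due = £452.82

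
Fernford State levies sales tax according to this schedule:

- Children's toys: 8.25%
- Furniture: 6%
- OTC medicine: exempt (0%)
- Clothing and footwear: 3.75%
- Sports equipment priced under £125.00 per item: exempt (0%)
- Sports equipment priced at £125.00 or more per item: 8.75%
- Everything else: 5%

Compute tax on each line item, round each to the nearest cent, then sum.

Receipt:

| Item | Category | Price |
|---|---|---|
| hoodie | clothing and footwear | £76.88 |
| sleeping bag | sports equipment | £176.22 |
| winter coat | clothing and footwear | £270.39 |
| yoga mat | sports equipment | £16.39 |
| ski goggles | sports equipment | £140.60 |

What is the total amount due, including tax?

Hoodie £76.88: clothing and footwear → 3.75% → £2.88
Sleeping bag £176.22: sports equipment, £125.00 or more → 8.75% → £15.42
Winter coat £270.39: clothing and footwear → 3.75% → £10.14
Yoga mat £16.39: sports equipment, under £125.00 → 0% → £0.00
Ski goggles £140.60: sports equipment, £125.00 or more → 8.75% → £12.30
Subtotal = £680.48; tax = £40.74; total due = £721.22

£721.22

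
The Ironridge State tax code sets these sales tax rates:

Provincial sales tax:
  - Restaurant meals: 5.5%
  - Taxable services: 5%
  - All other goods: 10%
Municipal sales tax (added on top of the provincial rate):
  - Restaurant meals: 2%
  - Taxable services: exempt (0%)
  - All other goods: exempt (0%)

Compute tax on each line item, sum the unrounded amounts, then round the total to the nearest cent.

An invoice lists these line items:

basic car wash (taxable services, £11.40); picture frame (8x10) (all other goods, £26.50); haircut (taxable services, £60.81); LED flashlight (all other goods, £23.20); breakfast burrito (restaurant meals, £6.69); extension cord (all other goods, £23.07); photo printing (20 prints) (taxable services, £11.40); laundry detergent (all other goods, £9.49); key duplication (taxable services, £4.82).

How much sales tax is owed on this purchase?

Basic car wash £11.40: taxable services → 5% + 0% municipal = 5% → £0.57
Picture frame (8x10) £26.50: all other goods → 10% + 0% municipal = 10% → £2.65
Haircut £60.81: taxable services → 5% + 0% municipal = 5% → £3.0405
LED flashlight £23.20: all other goods → 10% + 0% municipal = 10% → £2.32
Breakfast burrito £6.69: restaurant meals → 5.5% + 2% municipal = 7.5% → £0.50175
Extension cord £23.07: all other goods → 10% + 0% municipal = 10% → £2.307
Photo printing (20 prints) £11.40: taxable services → 5% + 0% municipal = 5% → £0.57
Laundry detergent £9.49: all other goods → 10% + 0% municipal = 10% → £0.949
Key duplication £4.82: taxable services → 5% + 0% municipal = 5% → £0.241
Unrounded tax sum = £13.14925 → £13.15

£13.15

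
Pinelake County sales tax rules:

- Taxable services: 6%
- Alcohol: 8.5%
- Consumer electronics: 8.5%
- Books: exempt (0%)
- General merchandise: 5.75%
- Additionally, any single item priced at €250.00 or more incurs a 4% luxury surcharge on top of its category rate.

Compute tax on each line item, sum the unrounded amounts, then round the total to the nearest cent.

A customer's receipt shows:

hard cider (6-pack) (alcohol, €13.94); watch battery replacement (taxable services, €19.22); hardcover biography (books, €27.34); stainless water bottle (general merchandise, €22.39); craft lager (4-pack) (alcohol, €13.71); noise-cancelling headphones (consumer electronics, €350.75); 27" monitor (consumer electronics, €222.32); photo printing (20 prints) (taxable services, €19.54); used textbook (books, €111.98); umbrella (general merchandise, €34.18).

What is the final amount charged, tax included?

€906.04

Hard cider (6-pack) €13.94: alcohol → 8.5% → €1.1849
Watch battery replacement €19.22: taxable services → 6% → €1.1532
Hardcover biography €27.34: books → 0% → €0.00
Stainless water bottle €22.39: general merchandise → 5.75% → €1.287425
Craft lager (4-pack) €13.71: alcohol → 8.5% → €1.16535
Noise-cancelling headphones €350.75: consumer electronics → 8.5% + 4% surcharge = 12.5% → €43.84375
27" monitor €222.32: consumer electronics → 8.5% → €18.8972
Photo printing (20 prints) €19.54: taxable services → 6% → €1.1724
Used textbook €111.98: books → 0% → €0.00
Umbrella €34.18: general merchandise → 5.75% → €1.96535
Subtotal = €835.37; unrounded tax = €70.669575 → €70.67; total due = €906.04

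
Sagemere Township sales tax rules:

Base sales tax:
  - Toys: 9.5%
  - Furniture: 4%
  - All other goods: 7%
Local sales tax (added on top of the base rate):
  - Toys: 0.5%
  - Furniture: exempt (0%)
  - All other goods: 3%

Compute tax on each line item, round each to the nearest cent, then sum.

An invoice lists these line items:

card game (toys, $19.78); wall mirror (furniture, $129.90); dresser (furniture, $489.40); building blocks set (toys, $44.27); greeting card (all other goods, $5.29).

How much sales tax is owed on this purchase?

$31.72

Card game $19.78: toys → 9.5% + 0.5% local = 10% → $1.98
Wall mirror $129.90: furniture → 4% + 0% local = 4% → $5.20
Dresser $489.40: furniture → 4% + 0% local = 4% → $19.58
Building blocks set $44.27: toys → 9.5% + 0.5% local = 10% → $4.43
Greeting card $5.29: all other goods → 7% + 3% local = 10% → $0.53
Total tax = $1.98 + $5.20 + $19.58 + $4.43 + $0.53 = $31.72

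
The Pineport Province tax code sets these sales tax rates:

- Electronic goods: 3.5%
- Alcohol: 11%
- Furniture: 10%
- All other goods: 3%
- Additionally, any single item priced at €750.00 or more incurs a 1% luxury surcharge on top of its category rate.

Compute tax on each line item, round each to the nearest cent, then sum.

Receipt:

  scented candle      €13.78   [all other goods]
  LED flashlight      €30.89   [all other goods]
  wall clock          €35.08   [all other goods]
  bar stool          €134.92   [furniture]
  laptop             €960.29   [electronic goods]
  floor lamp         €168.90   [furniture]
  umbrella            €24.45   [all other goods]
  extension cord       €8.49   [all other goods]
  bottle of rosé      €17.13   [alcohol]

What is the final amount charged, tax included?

€1472.77

Scented candle €13.78: all other goods → 3% → €0.41
LED flashlight €30.89: all other goods → 3% → €0.93
Wall clock €35.08: all other goods → 3% → €1.05
Bar stool €134.92: furniture → 10% → €13.49
Laptop €960.29: electronic goods → 3.5% + 1% surcharge = 4.5% → €43.21
Floor lamp €168.90: furniture → 10% → €16.89
Umbrella €24.45: all other goods → 3% → €0.73
Extension cord €8.49: all other goods → 3% → €0.25
Bottle of rosé €17.13: alcohol → 11% → €1.88
Subtotal = €1393.93; tax = €78.84; total due = €1472.77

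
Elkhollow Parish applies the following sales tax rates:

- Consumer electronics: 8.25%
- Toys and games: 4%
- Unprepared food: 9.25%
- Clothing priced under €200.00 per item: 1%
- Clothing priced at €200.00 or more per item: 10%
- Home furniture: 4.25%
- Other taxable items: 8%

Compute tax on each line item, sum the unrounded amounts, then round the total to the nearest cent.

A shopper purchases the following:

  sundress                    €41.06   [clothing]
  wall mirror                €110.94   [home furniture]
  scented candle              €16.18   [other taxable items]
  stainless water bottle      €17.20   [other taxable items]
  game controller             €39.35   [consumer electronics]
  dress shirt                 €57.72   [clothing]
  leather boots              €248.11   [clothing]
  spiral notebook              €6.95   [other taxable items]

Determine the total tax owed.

€36.99

Sundress €41.06: clothing, under €200.00 → 1% → €0.4106
Wall mirror €110.94: home furniture → 4.25% → €4.71495
Scented candle €16.18: other taxable items → 8% → €1.2944
Stainless water bottle €17.20: other taxable items → 8% → €1.376
Game controller €39.35: consumer electronics → 8.25% → €3.246375
Dress shirt €57.72: clothing, under €200.00 → 1% → €0.5772
Leather boots €248.11: clothing, €200.00 or more → 10% → €24.811
Spiral notebook €6.95: other taxable items → 8% → €0.556
Unrounded tax sum = €36.986525 → €36.99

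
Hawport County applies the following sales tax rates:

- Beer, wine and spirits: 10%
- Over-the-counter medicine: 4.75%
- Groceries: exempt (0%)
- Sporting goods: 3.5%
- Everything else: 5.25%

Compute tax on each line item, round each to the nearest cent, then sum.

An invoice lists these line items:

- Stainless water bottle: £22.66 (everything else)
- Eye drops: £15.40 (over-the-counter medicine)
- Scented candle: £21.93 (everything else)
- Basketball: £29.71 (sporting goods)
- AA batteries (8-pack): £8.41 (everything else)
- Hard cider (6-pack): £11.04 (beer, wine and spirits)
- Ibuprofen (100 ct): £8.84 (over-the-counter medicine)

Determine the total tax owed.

£6.07

Stainless water bottle £22.66: everything else → 5.25% → £1.19
Eye drops £15.40: over-the-counter medicine → 4.75% → £0.73
Scented candle £21.93: everything else → 5.25% → £1.15
Basketball £29.71: sporting goods → 3.5% → £1.04
AA batteries (8-pack) £8.41: everything else → 5.25% → £0.44
Hard cider (6-pack) £11.04: beer, wine and spirits → 10% → £1.10
Ibuprofen (100 ct) £8.84: over-the-counter medicine → 4.75% → £0.42
Total tax = £1.19 + £0.73 + £1.15 + £1.04 + £0.44 + £1.10 + £0.42 = £6.07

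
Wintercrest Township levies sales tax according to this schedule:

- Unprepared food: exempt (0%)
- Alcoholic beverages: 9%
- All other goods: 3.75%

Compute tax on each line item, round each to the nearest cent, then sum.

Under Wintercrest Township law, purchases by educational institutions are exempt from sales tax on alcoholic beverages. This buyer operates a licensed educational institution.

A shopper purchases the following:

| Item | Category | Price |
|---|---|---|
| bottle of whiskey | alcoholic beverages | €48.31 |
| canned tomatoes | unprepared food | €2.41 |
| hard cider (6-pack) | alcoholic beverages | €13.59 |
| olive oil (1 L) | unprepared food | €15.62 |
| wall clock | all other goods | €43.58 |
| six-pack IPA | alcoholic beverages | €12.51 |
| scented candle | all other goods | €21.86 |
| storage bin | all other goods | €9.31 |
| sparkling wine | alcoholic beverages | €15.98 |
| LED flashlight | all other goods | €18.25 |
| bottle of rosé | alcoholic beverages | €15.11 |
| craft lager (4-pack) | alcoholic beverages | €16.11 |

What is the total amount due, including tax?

Bottle of whiskey €48.31: alcoholic beverages, buyer-exempt → 0% → €0.00
Canned tomatoes €2.41: unprepared food → 0% → €0.00
Hard cider (6-pack) €13.59: alcoholic beverages, buyer-exempt → 0% → €0.00
Olive oil (1 L) €15.62: unprepared food → 0% → €0.00
Wall clock €43.58: all other goods → 3.75% → €1.63
Six-pack IPA €12.51: alcoholic beverages, buyer-exempt → 0% → €0.00
Scented candle €21.86: all other goods → 3.75% → €0.82
Storage bin €9.31: all other goods → 3.75% → €0.35
Sparkling wine €15.98: alcoholic beverages, buyer-exempt → 0% → €0.00
LED flashlight €18.25: all other goods → 3.75% → €0.68
Bottle of rosé €15.11: alcoholic beverages, buyer-exempt → 0% → €0.00
Craft lager (4-pack) €16.11: alcoholic beverages, buyer-exempt → 0% → €0.00
Subtotal = €232.64; tax = €3.48; total due = €236.12

€236.12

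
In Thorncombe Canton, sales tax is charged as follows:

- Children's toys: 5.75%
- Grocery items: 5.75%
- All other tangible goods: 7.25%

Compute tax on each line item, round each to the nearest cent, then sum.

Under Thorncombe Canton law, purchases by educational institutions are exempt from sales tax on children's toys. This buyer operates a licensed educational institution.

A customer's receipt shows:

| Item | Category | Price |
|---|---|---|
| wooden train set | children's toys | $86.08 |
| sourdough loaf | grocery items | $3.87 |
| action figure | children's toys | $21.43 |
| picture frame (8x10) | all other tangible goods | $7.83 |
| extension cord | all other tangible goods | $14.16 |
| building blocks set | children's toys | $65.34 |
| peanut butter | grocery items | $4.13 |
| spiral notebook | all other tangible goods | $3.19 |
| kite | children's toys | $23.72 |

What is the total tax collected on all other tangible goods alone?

Picture frame (8x10) $7.83: all other tangible goods → 7.25% → $0.57
Extension cord $14.16: all other tangible goods → 7.25% → $1.03
Spiral notebook $3.19: all other tangible goods → 7.25% → $0.23
Tax on all other tangible goods = $0.57 + $1.03 + $0.23 = $1.83

$1.83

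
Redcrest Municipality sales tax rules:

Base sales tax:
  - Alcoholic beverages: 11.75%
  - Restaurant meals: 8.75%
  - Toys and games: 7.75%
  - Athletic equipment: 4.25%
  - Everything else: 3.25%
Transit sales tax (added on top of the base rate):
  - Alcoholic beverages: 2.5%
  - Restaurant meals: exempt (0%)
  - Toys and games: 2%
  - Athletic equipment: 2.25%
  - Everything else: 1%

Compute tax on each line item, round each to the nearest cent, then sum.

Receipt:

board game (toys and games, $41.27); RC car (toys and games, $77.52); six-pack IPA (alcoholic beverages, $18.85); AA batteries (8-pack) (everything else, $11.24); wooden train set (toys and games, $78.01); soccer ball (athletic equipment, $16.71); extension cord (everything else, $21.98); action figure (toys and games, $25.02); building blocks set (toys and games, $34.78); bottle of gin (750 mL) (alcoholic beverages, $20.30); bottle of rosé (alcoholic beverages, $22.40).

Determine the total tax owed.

Board game $41.27: toys and games → 7.75% + 2% transit = 9.75% → $4.02
RC car $77.52: toys and games → 7.75% + 2% transit = 9.75% → $7.56
Six-pack IPA $18.85: alcoholic beverages → 11.75% + 2.5% transit = 14.25% → $2.69
AA batteries (8-pack) $11.24: everything else → 3.25% + 1% transit = 4.25% → $0.48
Wooden train set $78.01: toys and games → 7.75% + 2% transit = 9.75% → $7.61
Soccer ball $16.71: athletic equipment → 4.25% + 2.25% transit = 6.5% → $1.09
Extension cord $21.98: everything else → 3.25% + 1% transit = 4.25% → $0.93
Action figure $25.02: toys and games → 7.75% + 2% transit = 9.75% → $2.44
Building blocks set $34.78: toys and games → 7.75% + 2% transit = 9.75% → $3.39
Bottle of gin (750 mL) $20.30: alcoholic beverages → 11.75% + 2.5% transit = 14.25% → $2.89
Bottle of rosé $22.40: alcoholic beverages → 11.75% + 2.5% transit = 14.25% → $3.19
Total tax = $4.02 + $7.56 + $2.69 + $0.48 + $7.61 + $1.09 + $0.93 + $2.44 + $3.39 + $2.89 + $3.19 = $36.29

$36.29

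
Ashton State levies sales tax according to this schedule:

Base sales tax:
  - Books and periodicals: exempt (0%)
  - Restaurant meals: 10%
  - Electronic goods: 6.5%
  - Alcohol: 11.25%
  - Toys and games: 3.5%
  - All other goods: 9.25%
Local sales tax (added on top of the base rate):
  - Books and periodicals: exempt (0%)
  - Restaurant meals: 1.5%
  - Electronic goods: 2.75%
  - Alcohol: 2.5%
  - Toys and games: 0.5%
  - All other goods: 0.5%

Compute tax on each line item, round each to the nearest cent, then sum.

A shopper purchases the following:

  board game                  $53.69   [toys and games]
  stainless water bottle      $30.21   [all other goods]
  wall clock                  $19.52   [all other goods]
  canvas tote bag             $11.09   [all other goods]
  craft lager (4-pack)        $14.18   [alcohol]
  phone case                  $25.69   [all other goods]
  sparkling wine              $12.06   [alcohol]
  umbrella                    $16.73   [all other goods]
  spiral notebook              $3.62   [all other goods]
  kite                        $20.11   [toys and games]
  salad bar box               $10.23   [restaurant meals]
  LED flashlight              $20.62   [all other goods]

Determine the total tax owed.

Board game $53.69: toys and games → 3.5% + 0.5% local = 4% → $2.15
Stainless water bottle $30.21: all other goods → 9.25% + 0.5% local = 9.75% → $2.95
Wall clock $19.52: all other goods → 9.25% + 0.5% local = 9.75% → $1.90
Canvas tote bag $11.09: all other goods → 9.25% + 0.5% local = 9.75% → $1.08
Craft lager (4-pack) $14.18: alcohol → 11.25% + 2.5% local = 13.75% → $1.95
Phone case $25.69: all other goods → 9.25% + 0.5% local = 9.75% → $2.50
Sparkling wine $12.06: alcohol → 11.25% + 2.5% local = 13.75% → $1.66
Umbrella $16.73: all other goods → 9.25% + 0.5% local = 9.75% → $1.63
Spiral notebook $3.62: all other goods → 9.25% + 0.5% local = 9.75% → $0.35
Kite $20.11: toys and games → 3.5% + 0.5% local = 4% → $0.80
Salad bar box $10.23: restaurant meals → 10% + 1.5% local = 11.5% → $1.18
LED flashlight $20.62: all other goods → 9.25% + 0.5% local = 9.75% → $2.01
Total tax = $2.15 + $2.95 + $1.90 + $1.08 + $1.95 + $2.50 + $1.66 + $1.63 + $0.35 + $0.80 + $1.18 + $2.01 = $20.16

$20.16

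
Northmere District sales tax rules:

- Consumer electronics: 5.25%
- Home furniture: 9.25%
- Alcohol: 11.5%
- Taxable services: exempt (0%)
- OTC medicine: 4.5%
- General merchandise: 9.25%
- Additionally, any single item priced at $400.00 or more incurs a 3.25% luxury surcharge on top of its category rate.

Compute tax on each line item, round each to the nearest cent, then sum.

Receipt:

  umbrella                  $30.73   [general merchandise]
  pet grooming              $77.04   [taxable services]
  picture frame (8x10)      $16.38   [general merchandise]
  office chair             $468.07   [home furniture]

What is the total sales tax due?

$62.87

Umbrella $30.73: general merchandise → 9.25% → $2.84
Pet grooming $77.04: taxable services → 0% → $0.00
Picture frame (8x10) $16.38: general merchandise → 9.25% → $1.52
Office chair $468.07: home furniture → 9.25% + 3.25% surcharge = 12.5% → $58.51
Total tax = $2.84 + $1.52 + $58.51 = $62.87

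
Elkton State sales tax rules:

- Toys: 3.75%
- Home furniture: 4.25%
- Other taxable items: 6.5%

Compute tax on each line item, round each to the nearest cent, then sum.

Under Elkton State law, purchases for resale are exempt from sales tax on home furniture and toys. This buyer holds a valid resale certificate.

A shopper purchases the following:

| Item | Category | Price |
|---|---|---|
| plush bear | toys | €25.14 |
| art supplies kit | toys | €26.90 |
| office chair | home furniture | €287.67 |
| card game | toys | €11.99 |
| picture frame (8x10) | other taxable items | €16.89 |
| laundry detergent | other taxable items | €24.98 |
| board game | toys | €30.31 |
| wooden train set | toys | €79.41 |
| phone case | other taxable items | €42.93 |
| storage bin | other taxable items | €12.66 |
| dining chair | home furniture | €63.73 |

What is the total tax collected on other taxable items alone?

€6.33

Picture frame (8x10) €16.89: other taxable items → 6.5% → €1.10
Laundry detergent €24.98: other taxable items → 6.5% → €1.62
Phone case €42.93: other taxable items → 6.5% → €2.79
Storage bin €12.66: other taxable items → 6.5% → €0.82
Tax on other taxable items = €1.10 + €1.62 + €2.79 + €0.82 = €6.33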